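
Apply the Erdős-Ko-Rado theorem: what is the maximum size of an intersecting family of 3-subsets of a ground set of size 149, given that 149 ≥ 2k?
max |F| = C(148, 2) = 10878

The Erdős-Ko-Rado theorem states: for n ≥ 2k, an intersecting family of k-subsets of an n-element set has size at most C(n − 1, k − 1), with equality for 'star' families {A ⊆ [n] : |A| = k, i ∈ A} (fix an element i). For n = 149, k = 3: C(148, 2) = 10878.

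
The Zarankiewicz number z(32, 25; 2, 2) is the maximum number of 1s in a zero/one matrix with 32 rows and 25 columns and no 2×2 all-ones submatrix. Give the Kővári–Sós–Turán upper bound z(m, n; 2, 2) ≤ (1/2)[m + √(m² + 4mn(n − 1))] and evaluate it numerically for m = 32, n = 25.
z(32, 25; 2, 2) ≤ (1/2)[32 + √(32² + 4·32·25·24)] = (1/2)[32 + √77824] = 155.4848

Kővári–Sós–Turán: let r_1, ..., r_32 be the row sums and z = Σ r_i the total number of 1s. Each pair of columns can share at most one row with both entries 1 (else a 2×2 all-ones block appears), so Σ_i C(r_i, 2) ≤ C(25, 2) = 300. By convexity Σ_i C(r_i, 2) ≥ 32·C(z/32, 2) = z(z − 32)/(2·32), giving z² − 32z − 32·25·24 ≤ 0 and hence z ≤ (1/2)[32 + √(1024 + 4·19200)] = (1/2)[32 + √77824] ≈ (1/2)(32 + 278.9695) = 155.4848.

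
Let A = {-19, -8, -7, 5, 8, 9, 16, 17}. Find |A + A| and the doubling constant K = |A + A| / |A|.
K = |A + A| / |A| = 29/8

Enumerate A + A = {a + b : a, b ∈ A}. With |A| = 8, there are |A|^2 = 64 ordered sum pairs; collecting distinct values, A + A = {-38, -27, -26, -16, -15, -14, -11, -10, -3, -2, 0, 1, 2, 8, 9, 10, 13, 14, 16, 17, 18, 21, 22, 24, 25, 26, 32, 33, 34}, so |A + A| = 29. Thus K = 29/8. For comparison, the minimum possible |A + A| over all 8-element sets is 2·8 − 1 = 15 (so min K = 15/8), attained only by arithmetic progressions.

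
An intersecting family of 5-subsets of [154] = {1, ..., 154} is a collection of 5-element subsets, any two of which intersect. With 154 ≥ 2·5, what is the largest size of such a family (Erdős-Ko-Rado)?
max |F| = C(153, 4) = 21947850

The Erdős-Ko-Rado theorem states: for n ≥ 2k, an intersecting family of k-subsets of an n-element set has size at most C(n − 1, k − 1), with equality for 'star' families {A ⊆ [n] : |A| = k, i ∈ A} (fix an element i). For n = 154, k = 5: C(153, 4) = 21947850.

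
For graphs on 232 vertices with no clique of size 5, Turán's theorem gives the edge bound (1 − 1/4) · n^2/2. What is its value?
Turán density bound = (3/4) · 232^2/2 = 20184

Turán's theorem: ex(n, K_{r+1}) is achieved by the complete r-partite Turán graph T(n, r) with parts as balanced as possible, and is at most (1 − 1/r) · n^2/2. For r = 4, n = 232: the density bound is (3/4) · 53824/2 = 20184. Since 4 ∣ 232, the Turán graph T(232, 4) has parts of equal size 58, and its edge count e(T(232, 4)) = 20184 attains the density bound exactly.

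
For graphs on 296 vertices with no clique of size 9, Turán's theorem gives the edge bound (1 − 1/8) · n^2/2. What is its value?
Turán density bound = (7/8) · 296^2/2 = 38332

Turán's theorem: ex(n, K_{r+1}) is achieved by the complete r-partite Turán graph T(n, r) with parts as balanced as possible, and is at most (1 − 1/r) · n^2/2. For r = 8, n = 296: the density bound is (7/8) · 87616/2 = 38332. Since 8 ∣ 296, the Turán graph T(296, 8) has parts of equal size 37, and its edge count e(T(296, 8)) = 38332 attains the density bound exactly.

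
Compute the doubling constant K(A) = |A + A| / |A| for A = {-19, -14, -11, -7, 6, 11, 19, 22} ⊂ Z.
K = |A + A| / |A| = 32/8 = 4

Enumerate A + A = {a + b : a, b ∈ A}. With |A| = 8, there are |A|^2 = 64 ordered sum pairs; collecting distinct values, A + A = {-38, -33, -30, -28, -26, -25, -22, -21, -18, -14, -13, -8, -5, -3, -1, 0, 3, 4, 5, 8, 11, 12, 15, 17, 22, 25, 28, 30, 33, 38, 41, 44}, so |A + A| = 32. Thus K = 32/8 = 4. For comparison, the minimum possible |A + A| over all 8-element sets is 2·8 − 1 = 15 (so min K = 15/8), attained only by arithmetic progressions.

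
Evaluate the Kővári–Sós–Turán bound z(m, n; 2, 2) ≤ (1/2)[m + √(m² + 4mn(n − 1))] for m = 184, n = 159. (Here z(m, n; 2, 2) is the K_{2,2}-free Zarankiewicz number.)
z(184, 159; 2, 2) ≤ (1/2)[184 + √(184² + 4·184·159·158)] = (1/2)[184 + √18523648] = 2243.9554

Kővári–Sós–Turán: let r_1, ..., r_184 be the row sums and z = Σ r_i the total number of 1s. Each pair of columns can share at most one row with both entries 1 (else a 2×2 all-ones block appears), so Σ_i C(r_i, 2) ≤ C(159, 2) = 12561. By convexity Σ_i C(r_i, 2) ≥ 184·C(z/184, 2) = z(z − 184)/(2·184), giving z² − 184z − 184·159·158 ≤ 0 and hence z ≤ (1/2)[184 + √(33856 + 4·4622448)] = (1/2)[184 + √18523648] ≈ (1/2)(184 + 4303.9108) = 2243.9554.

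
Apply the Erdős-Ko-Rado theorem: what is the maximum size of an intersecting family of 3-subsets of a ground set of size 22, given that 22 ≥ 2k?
max |F| = C(21, 2) = 210

The Erdős-Ko-Rado theorem states: for n ≥ 2k, an intersecting family of k-subsets of an n-element set has size at most C(n − 1, k − 1), with equality for 'star' families {A ⊆ [n] : |A| = k, i ∈ A} (fix an element i). For n = 22, k = 3: C(21, 2) = 210.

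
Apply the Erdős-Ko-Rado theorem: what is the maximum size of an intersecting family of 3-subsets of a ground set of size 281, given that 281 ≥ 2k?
max |F| = C(280, 2) = 39060

Erdős-Ko-Rado (1961): when n ≥ 2k, max |F| = C(n−1, k−1). The bound is attained by the star {A : i ∈ A} for any fixed i ∈ [n]. Here C(281−1, 3−1) = C(280, 2) = 39060.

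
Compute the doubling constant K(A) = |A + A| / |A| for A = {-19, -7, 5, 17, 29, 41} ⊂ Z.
K = |A + A| / |A| = 11/6

Enumerate A + A = {a + b : a, b ∈ A}. With |A| = 6, there are |A|^2 = 36 ordered sum pairs; collecting distinct values, A + A = {-38, -26, -14, -2, 10, 22, 34, 46, 58, 70, 82}, so |A + A| = 11. Thus K = 11/6. Here |A + A| = 2|A| − 1 = 11, the minimum possible — so K = 11/6 is minimal, which holds iff A is an arithmetic progression.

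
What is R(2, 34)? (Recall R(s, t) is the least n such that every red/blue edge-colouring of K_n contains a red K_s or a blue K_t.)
R(2, 34) = 34

R(2, k) = k for all k ≥ 2: in a 2-colouring of K_k, either some edge is red (a red K_2) or all edges are blue (a blue K_k). And K_{33} coloured all-blue has no blue K_34, so R(2, 34) > 33. Hence R(2, 34) = 34.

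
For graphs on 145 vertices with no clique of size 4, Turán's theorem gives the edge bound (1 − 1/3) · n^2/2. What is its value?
Turán density bound = (2/3) · 145^2/2 = 21025/3 ≈ 7008.3333

Turán's theorem: ex(n, K_{r+1}) is achieved by the complete r-partite Turán graph T(n, r) with parts as balanced as possible, and is at most (1 − 1/r) · n^2/2. For r = 3, n = 145: the density bound is (2/3) · 21025/2 = 21025/3 ≈ 7008.3333. The integer-valued extremum is e(T(145, 3)) = 7008, which is strictly less than the density bound 21025/3 since 3 ∤ 145 (the parts of T(145, 3) cannot all be equal).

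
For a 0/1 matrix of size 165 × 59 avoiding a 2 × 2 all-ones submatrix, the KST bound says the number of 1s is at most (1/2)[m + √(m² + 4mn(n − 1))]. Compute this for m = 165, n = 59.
z(165, 59; 2, 2) ≤ (1/2)[165 + √(165² + 4·165·59·58)] = (1/2)[165 + √2285745] = 838.434

Kővári–Sós–Turán: let r_1, ..., r_165 be the row sums and z = Σ r_i the total number of 1s. Each pair of columns can share at most one row with both entries 1 (else a 2×2 all-ones block appears), so Σ_i C(r_i, 2) ≤ C(59, 2) = 1711. By convexity Σ_i C(r_i, 2) ≥ 165·C(z/165, 2) = z(z − 165)/(2·165), giving z² − 165z − 165·59·58 ≤ 0 and hence z ≤ (1/2)[165 + √(27225 + 4·564630)] = (1/2)[165 + √2285745] ≈ (1/2)(165 + 1511.868) = 838.434.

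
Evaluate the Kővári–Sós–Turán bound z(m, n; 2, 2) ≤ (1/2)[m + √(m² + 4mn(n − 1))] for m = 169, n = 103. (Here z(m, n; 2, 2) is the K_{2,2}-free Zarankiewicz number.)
z(169, 103; 2, 2) ≤ (1/2)[169 + √(169² + 4·169·103·102)] = (1/2)[169 + √7130617] = 1419.6608

Kővári–Sós–Turán: let r_1, ..., r_169 be the row sums and z = Σ r_i the total number of 1s. Each pair of columns can share at most one row with both entries 1 (else a 2×2 all-ones block appears), so Σ_i C(r_i, 2) ≤ C(103, 2) = 5253. By convexity Σ_i C(r_i, 2) ≥ 169·C(z/169, 2) = z(z − 169)/(2·169), giving z² − 169z − 169·103·102 ≤ 0 and hence z ≤ (1/2)[169 + √(28561 + 4·1775514)] = (1/2)[169 + √7130617] ≈ (1/2)(169 + 2670.3215) = 1419.6608.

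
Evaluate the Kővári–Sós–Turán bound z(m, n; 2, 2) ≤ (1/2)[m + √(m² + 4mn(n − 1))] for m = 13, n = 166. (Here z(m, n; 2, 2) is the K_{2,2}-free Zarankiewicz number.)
z(13, 166; 2, 2) ≤ (1/2)[13 + √(13² + 4·13·166·165)] = (1/2)[13 + √1424449] = 603.2514

Kővári–Sós–Turán: let r_1, ..., r_13 be the row sums and z = Σ r_i the total number of 1s. Each pair of columns can share at most one row with both entries 1 (else a 2×2 all-ones block appears), so Σ_i C(r_i, 2) ≤ C(166, 2) = 13695. By convexity Σ_i C(r_i, 2) ≥ 13·C(z/13, 2) = z(z − 13)/(2·13), giving z² − 13z − 13·166·165 ≤ 0 and hence z ≤ (1/2)[13 + √(169 + 4·356070)] = (1/2)[13 + √1424449] ≈ (1/2)(13 + 1193.5028) = 603.2514.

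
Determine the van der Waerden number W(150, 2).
W(150, 2) = 150 + 1 = 151

A 2-term AP is any pair of integers, so a monochromatic 2-AP exists iff some colour is used at least twice. With 150 colours, the colouring i ↦ i on {1, ..., 150} uses each colour once, avoiding any monochromatic pair, so W(150, 2) > 150. For {1, ..., 151}, pigeonhole forces two integers of the same colour, which form a monochromatic 2-AP. Hence W(150, 2) = 151.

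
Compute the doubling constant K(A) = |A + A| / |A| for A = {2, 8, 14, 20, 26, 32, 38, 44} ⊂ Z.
K = |A + A| / |A| = 15/8

Enumerate A + A = {a + b : a, b ∈ A}. With |A| = 8, there are |A|^2 = 64 ordered sum pairs; collecting distinct values, A + A = {4, 10, 16, 22, 28, 34, 40, 46, 52, 58, 64, 70, 76, 82, 88}, so |A + A| = 15. Thus K = 15/8. Here |A + A| = 2|A| − 1 = 15, the minimum possible — so K = 15/8 is minimal, which holds iff A is an arithmetic progression.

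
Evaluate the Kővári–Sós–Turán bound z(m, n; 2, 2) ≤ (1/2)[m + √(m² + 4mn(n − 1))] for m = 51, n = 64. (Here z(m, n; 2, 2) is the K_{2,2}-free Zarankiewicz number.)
z(51, 64; 2, 2) ≤ (1/2)[51 + √(51² + 4·51·64·63)] = (1/2)[51 + √825129] = 479.6831

Kővári–Sós–Turán: let r_1, ..., r_51 be the row sums and z = Σ r_i the total number of 1s. Each pair of columns can share at most one row with both entries 1 (else a 2×2 all-ones block appears), so Σ_i C(r_i, 2) ≤ C(64, 2) = 2016. By convexity Σ_i C(r_i, 2) ≥ 51·C(z/51, 2) = z(z − 51)/(2·51), giving z² − 51z − 51·64·63 ≤ 0 and hence z ≤ (1/2)[51 + √(2601 + 4·205632)] = (1/2)[51 + √825129] ≈ (1/2)(51 + 908.3661) = 479.6831.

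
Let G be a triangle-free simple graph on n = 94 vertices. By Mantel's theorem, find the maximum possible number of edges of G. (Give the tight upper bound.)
ex(94, K_3) = ⌊94^2/4⌋ = 2209

Mantel (1907): a triangle-free graph on n vertices has at most ⌊n^2/4⌋ edges, with equality for the complete bipartite graph K_{⌊n/2⌋, ⌈n/2⌉}. For n = 94: ⌊94^2/4⌋ = ⌊8836/4⌋ = 2209. The extremal graph is K_{47, 47}, which has 47·47 = 2209 edges.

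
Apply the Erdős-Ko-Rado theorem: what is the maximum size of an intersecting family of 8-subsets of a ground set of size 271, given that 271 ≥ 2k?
max |F| = C(270, 7) = 19189470908520

The Erdős-Ko-Rado theorem states: for n ≥ 2k, an intersecting family of k-subsets of an n-element set has size at most C(n − 1, k − 1), with equality for 'star' families {A ⊆ [n] : |A| = k, i ∈ A} (fix an element i). For n = 271, k = 8: C(270, 7) = 19189470908520.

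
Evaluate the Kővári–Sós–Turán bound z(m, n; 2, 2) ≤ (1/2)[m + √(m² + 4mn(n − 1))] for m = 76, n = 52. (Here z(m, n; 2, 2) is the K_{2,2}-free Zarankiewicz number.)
z(76, 52; 2, 2) ≤ (1/2)[76 + √(76² + 4·76·52·51)] = (1/2)[76 + √811984] = 488.5508

Kővári–Sós–Turán: let r_1, ..., r_76 be the row sums and z = Σ r_i the total number of 1s. Each pair of columns can share at most one row with both entries 1 (else a 2×2 all-ones block appears), so Σ_i C(r_i, 2) ≤ C(52, 2) = 1326. By convexity Σ_i C(r_i, 2) ≥ 76·C(z/76, 2) = z(z − 76)/(2·76), giving z² − 76z − 76·52·51 ≤ 0 and hence z ≤ (1/2)[76 + √(5776 + 4·201552)] = (1/2)[76 + √811984] ≈ (1/2)(76 + 901.1015) = 488.5508.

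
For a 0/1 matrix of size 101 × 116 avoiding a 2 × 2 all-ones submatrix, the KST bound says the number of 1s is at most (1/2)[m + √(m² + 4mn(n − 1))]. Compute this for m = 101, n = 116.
z(101, 116; 2, 2) ≤ (1/2)[101 + √(101² + 4·101·116·115)] = (1/2)[101 + √5399561] = 1212.3478

Kővári–Sós–Turán: let r_1, ..., r_101 be the row sums and z = Σ r_i the total number of 1s. Each pair of columns can share at most one row with both entries 1 (else a 2×2 all-ones block appears), so Σ_i C(r_i, 2) ≤ C(116, 2) = 6670. By convexity Σ_i C(r_i, 2) ≥ 101·C(z/101, 2) = z(z − 101)/(2·101), giving z² − 101z − 101·116·115 ≤ 0 and hence z ≤ (1/2)[101 + √(10201 + 4·1347340)] = (1/2)[101 + √5399561] ≈ (1/2)(101 + 2323.6955) = 1212.3478.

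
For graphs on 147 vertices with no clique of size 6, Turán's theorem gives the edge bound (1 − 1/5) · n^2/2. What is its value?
Turán density bound = (4/5) · 147^2/2 = 43218/5 ≈ 8643.6

Turán's theorem: ex(n, K_{r+1}) is achieved by the complete r-partite Turán graph T(n, r) with parts as balanced as possible, and is at most (1 − 1/r) · n^2/2. For r = 5, n = 147: the density bound is (4/5) · 21609/2 = 43218/5 ≈ 8643.6. The integer-valued extremum is e(T(147, 5)) = 8643, which is strictly less than the density bound 43218/5 since 5 ∤ 147 (the parts of T(147, 5) cannot all be equal).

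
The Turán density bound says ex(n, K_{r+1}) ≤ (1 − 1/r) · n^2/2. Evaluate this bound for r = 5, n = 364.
Turán density bound = (4/5) · 364^2/2 = 264992/5 ≈ 52998.4

Turán's theorem: ex(n, K_{r+1}) is achieved by the complete r-partite Turán graph T(n, r) with parts as balanced as possible, and is at most (1 − 1/r) · n^2/2. For r = 5, n = 364: the density bound is (4/5) · 132496/2 = 264992/5 ≈ 52998.4. The integer-valued extremum is e(T(364, 5)) = 52998, which is strictly less than the density bound 264992/5 since 5 ∤ 364 (the parts of T(364, 5) cannot all be equal).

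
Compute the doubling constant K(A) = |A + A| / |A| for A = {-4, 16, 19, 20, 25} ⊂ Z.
K = |A + A| / |A| = 15/5 = 3

Enumerate A + A = {a + b : a, b ∈ A}. With |A| = 5, there are |A|^2 = 25 ordered sum pairs; collecting distinct values, A + A = {-8, 12, 15, 16, 21, 32, 35, 36, 38, 39, 40, 41, 44, 45, 50}, so |A + A| = 15. Thus K = 15/5 = 3. For comparison, the minimum possible |A + A| over all 5-element sets is 2·5 − 1 = 9 (so min K = 9/5), attained only by arithmetic progressions.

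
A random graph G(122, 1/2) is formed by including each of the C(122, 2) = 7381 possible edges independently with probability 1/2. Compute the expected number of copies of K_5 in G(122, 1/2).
E[# K_5] = C(122, 5) · (1/2)^C(5, 2) = 207288004 / 2^10 = 51822001/256 ≈ 202429.691406

For each 5-subset S of vertices (there are C(122, 5) = 207288004 such S), let X_S = 1 if S induces a K_5 (all C(5, 2) = 10 edges present). Then P(X_S = 1) = (1/2)^10 = 1/1024. By linearity of expectation, E[# K_5] = C(122, 5) · (1/2)^10 = 207288004 / 1024 = 51822001/256 ≈ 202429.691406.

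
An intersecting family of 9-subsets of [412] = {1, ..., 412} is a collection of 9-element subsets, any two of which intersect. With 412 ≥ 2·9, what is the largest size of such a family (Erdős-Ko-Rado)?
max |F| = C(411, 8) = 18855821462126715

The Erdős-Ko-Rado theorem states: for n ≥ 2k, an intersecting family of k-subsets of an n-element set has size at most C(n − 1, k − 1), with equality for 'star' families {A ⊆ [n] : |A| = k, i ∈ A} (fix an element i). For n = 412, k = 9: C(411, 8) = 18855821462126715.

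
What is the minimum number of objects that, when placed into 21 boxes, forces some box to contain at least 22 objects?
n = (22 − 1)·21 + 1 = 442

By the generalised pigeonhole principle, to guarantee some box contains ≥ r objects we need more than (r − 1) · k objects total. Threshold: n = (r − 1) · k + 1. With r = 22 and k = 21: n = 21 · 21 + 1 = 441 + 1 = 442. For n = 441 = 21 · 21, we can put exactly 21 objects in every box, avoiding 22 in any single one — so 442 is tight.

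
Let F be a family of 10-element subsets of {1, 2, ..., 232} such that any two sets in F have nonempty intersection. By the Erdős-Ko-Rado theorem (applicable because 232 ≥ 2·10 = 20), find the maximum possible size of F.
max |F| = C(231, 9) = 4407748519243300

Erdős-Ko-Rado (1961): when n ≥ 2k, max |F| = C(n−1, k−1). The bound is attained by the star {A : i ∈ A} for any fixed i ∈ [n]. Here C(232−1, 10−1) = C(231, 9) = 4407748519243300.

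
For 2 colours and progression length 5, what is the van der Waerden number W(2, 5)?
W(2, 5) = 178

This is a classical value, W(2, 5) = 178, established by combining an explicit 2-colouring of {1, ..., 177} with no monochromatic 5-AP (giving the lower bound W(2, 5) > 177) and a finite case analysis / exhaustive computer search showing every 2-colouring of {1, ..., 178} has such an AP.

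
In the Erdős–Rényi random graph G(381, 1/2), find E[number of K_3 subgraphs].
E[# K_3] = C(381, 3) · (1/2)^C(3, 2) = 9145270 / 2^3 = 4572635/4 = 1143158.75

For each 3-subset S of vertices (there are C(381, 3) = 9145270 such S), let X_S = 1 if S induces a K_3 (all C(3, 2) = 3 edges present). Then P(X_S = 1) = (1/2)^3 = 1/8. By linearity of expectation, E[# K_3] = C(381, 3) · (1/2)^3 = 9145270 / 8 = 4572635/4 = 1143158.75.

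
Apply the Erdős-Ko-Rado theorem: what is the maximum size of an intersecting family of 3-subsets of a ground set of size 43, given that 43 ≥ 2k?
max |F| = C(42, 2) = 861

The Erdős-Ko-Rado theorem states: for n ≥ 2k, an intersecting family of k-subsets of an n-element set has size at most C(n − 1, k − 1), with equality for 'star' families {A ⊆ [n] : |A| = k, i ∈ A} (fix an element i). For n = 43, k = 3: C(42, 2) = 861.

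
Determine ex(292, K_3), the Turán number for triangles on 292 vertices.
ex(292, K_3) = ⌊292^2/4⌋ = 21316

Mantel (1907): a triangle-free graph on n vertices has at most ⌊n^2/4⌋ edges, with equality for the complete bipartite graph K_{⌊n/2⌋, ⌈n/2⌉}. For n = 292: ⌊292^2/4⌋ = ⌊85264/4⌋ = 21316. The extremal graph is K_{146, 146}, which has 146·146 = 21316 edges.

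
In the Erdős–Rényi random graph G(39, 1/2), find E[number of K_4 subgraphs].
E[# K_4] = C(39, 4) · (1/2)^C(4, 2) = 82251 / 2^6 = 1285.171875

For each 4-subset S of vertices (there are C(39, 4) = 82251 such S), let X_S = 1 if S induces a K_4 (all C(4, 2) = 6 edges present). Then P(X_S = 1) = (1/2)^6 = 1/64. By linearity of expectation, E[# K_4] = C(39, 4) · (1/2)^6 = 82251 / 64 = 1285.171875.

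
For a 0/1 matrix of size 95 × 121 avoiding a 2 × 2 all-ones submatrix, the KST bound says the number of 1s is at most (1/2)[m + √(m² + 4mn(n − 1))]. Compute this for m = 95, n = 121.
z(95, 121; 2, 2) ≤ (1/2)[95 + √(95² + 4·95·121·120)] = (1/2)[95 + √5526625] = 1222.9387

Kővári–Sós–Turán: let r_1, ..., r_95 be the row sums and z = Σ r_i the total number of 1s. Each pair of columns can share at most one row with both entries 1 (else a 2×2 all-ones block appears), so Σ_i C(r_i, 2) ≤ C(121, 2) = 7260. By convexity Σ_i C(r_i, 2) ≥ 95·C(z/95, 2) = z(z − 95)/(2·95), giving z² − 95z − 95·121·120 ≤ 0 and hence z ≤ (1/2)[95 + √(9025 + 4·1379400)] = (1/2)[95 + √5526625] ≈ (1/2)(95 + 2350.8775) = 1222.9387.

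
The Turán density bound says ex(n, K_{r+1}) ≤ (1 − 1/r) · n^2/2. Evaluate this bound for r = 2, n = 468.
Turán density bound = (1/2) · 468^2/2 = 54756

Turán's theorem: ex(n, K_{r+1}) is achieved by the complete r-partite Turán graph T(n, r) with parts as balanced as possible, and is at most (1 − 1/r) · n^2/2. For r = 2, n = 468: the density bound is (1/2) · 219024/2 = 54756. Since 2 ∣ 468, the Turán graph T(468, 2) has parts of equal size 234, and its edge count e(T(468, 2)) = 54756 attains the density bound exactly.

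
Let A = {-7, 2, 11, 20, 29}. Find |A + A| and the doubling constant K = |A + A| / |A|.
K = |A + A| / |A| = 9/5

Enumerate A + A = {a + b : a, b ∈ A}. With |A| = 5, there are |A|^2 = 25 ordered sum pairs; collecting distinct values, A + A = {-14, -5, 4, 13, 22, 31, 40, 49, 58}, so |A + A| = 9. Thus K = 9/5. Here |A + A| = 2|A| − 1 = 9, the minimum possible — so K = 9/5 is minimal, which holds iff A is an arithmetic progression.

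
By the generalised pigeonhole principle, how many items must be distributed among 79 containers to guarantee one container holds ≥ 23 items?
n = (23 − 1)·79 + 1 = 1739

By the generalised pigeonhole principle, to guarantee some box contains ≥ r objects we need more than (r − 1) · k objects total. Threshold: n = (r − 1) · k + 1. With r = 23 and k = 79: n = 22 · 79 + 1 = 1738 + 1 = 1739. For n = 1738 = 22 · 79, we can put exactly 22 objects in every box, avoiding 23 in any single one — so 1739 is tight.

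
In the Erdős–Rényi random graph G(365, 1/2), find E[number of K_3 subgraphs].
E[# K_3] = C(365, 3) · (1/2)^C(3, 2) = 8038030 / 2^3 = 4019015/4 = 1004753.75

For each 3-subset S of vertices (there are C(365, 3) = 8038030 such S), let X_S = 1 if S induces a K_3 (all C(3, 2) = 3 edges present). Then P(X_S = 1) = (1/2)^3 = 1/8. By linearity of expectation, E[# K_3] = C(365, 3) · (1/2)^3 = 8038030 / 8 = 4019015/4 = 1004753.75.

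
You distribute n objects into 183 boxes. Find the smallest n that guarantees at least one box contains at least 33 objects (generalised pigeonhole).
n = (33 − 1)·183 + 1 = 5857

By the generalised pigeonhole principle, to guarantee some box contains ≥ r objects we need more than (r − 1) · k objects total. Threshold: n = (r − 1) · k + 1. With r = 33 and k = 183: n = 32 · 183 + 1 = 5856 + 1 = 5857. For n = 5856 = 32 · 183, we can put exactly 32 objects in every box, avoiding 33 in any single one — so 5857 is tight.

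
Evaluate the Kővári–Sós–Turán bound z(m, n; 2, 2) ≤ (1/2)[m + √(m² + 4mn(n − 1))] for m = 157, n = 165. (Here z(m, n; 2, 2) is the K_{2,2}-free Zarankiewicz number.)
z(157, 165; 2, 2) ≤ (1/2)[157 + √(157² + 4·157·165·164)] = (1/2)[157 + √17018329] = 2141.1639

Kővári–Sós–Turán: let r_1, ..., r_157 be the row sums and z = Σ r_i the total number of 1s. Each pair of columns can share at most one row with both entries 1 (else a 2×2 all-ones block appears), so Σ_i C(r_i, 2) ≤ C(165, 2) = 13530. By convexity Σ_i C(r_i, 2) ≥ 157·C(z/157, 2) = z(z − 157)/(2·157), giving z² − 157z − 157·165·164 ≤ 0 and hence z ≤ (1/2)[157 + √(24649 + 4·4248420)] = (1/2)[157 + √17018329] ≈ (1/2)(157 + 4125.3277) = 2141.1639.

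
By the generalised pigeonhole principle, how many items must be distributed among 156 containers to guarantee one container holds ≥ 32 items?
n = (32 − 1)·156 + 1 = 4837

By the generalised pigeonhole principle, to guarantee some box contains ≥ r objects we need more than (r − 1) · k objects total. Threshold: n = (r − 1) · k + 1. With r = 32 and k = 156: n = 31 · 156 + 1 = 4836 + 1 = 4837. For n = 4836 = 31 · 156, we can put exactly 31 objects in every box, avoiding 32 in any single one — so 4837 is tight.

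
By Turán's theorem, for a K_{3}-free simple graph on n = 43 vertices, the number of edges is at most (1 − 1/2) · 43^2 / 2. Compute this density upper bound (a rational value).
Turán density bound = (1/2) · 43^2/2 = 1849/4 ≈ 462.25

Turán's theorem: ex(n, K_{r+1}) is achieved by the complete r-partite Turán graph T(n, r) with parts as balanced as possible, and is at most (1 − 1/r) · n^2/2. For r = 2, n = 43: the density bound is (1/2) · 1849/2 = 1849/4 ≈ 462.25. The integer-valued extremum is e(T(43, 2)) = 462, which is strictly less than the density bound 1849/4 since 2 ∤ 43 (the parts of T(43, 2) cannot all be equal).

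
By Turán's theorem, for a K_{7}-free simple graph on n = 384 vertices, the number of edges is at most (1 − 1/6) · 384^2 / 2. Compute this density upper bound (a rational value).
Turán density bound = (5/6) · 384^2/2 = 61440

Turán's theorem: ex(n, K_{r+1}) is achieved by the complete r-partite Turán graph T(n, r) with parts as balanced as possible, and is at most (1 − 1/r) · n^2/2. For r = 6, n = 384: the density bound is (5/6) · 147456/2 = 61440. Since 6 ∣ 384, the Turán graph T(384, 6) has parts of equal size 64, and its edge count e(T(384, 6)) = 61440 attains the density bound exactly.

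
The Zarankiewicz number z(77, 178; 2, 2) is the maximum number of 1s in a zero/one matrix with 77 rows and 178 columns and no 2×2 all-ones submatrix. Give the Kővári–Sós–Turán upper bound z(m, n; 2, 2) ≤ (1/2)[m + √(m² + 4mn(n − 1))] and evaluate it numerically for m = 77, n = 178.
z(77, 178; 2, 2) ≤ (1/2)[77 + √(77² + 4·77·178·177)] = (1/2)[77 + √9709777] = 1596.5258

Kővári–Sós–Turán: let r_1, ..., r_77 be the row sums and z = Σ r_i the total number of 1s. Each pair of columns can share at most one row with both entries 1 (else a 2×2 all-ones block appears), so Σ_i C(r_i, 2) ≤ C(178, 2) = 15753. By convexity Σ_i C(r_i, 2) ≥ 77·C(z/77, 2) = z(z − 77)/(2·77), giving z² − 77z − 77·178·177 ≤ 0 and hence z ≤ (1/2)[77 + √(5929 + 4·2425962)] = (1/2)[77 + √9709777] ≈ (1/2)(77 + 3116.0515) = 1596.5258.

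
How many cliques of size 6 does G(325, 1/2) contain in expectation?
E[# K_6] = C(325, 6) · (1/2)^C(6, 2) = 1562461336800 / 2^15 = 48826916775/1024 ≈ 47682535.913086

For each 6-subset S of vertices (there are C(325, 6) = 1562461336800 such S), let X_S = 1 if S induces a K_6 (all C(6, 2) = 15 edges present). Then P(X_S = 1) = (1/2)^15 = 1/32768. By linearity of expectation, E[# K_6] = C(325, 6) · (1/2)^15 = 1562461336800 / 32768 = 48826916775/1024 ≈ 47682535.913086.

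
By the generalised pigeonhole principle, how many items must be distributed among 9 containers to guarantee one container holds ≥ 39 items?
n = (39 − 1)·9 + 1 = 343

By the generalised pigeonhole principle, to guarantee some box contains ≥ r objects we need more than (r − 1) · k objects total. Threshold: n = (r − 1) · k + 1. With r = 39 and k = 9: n = 38 · 9 + 1 = 342 + 1 = 343. For n = 342 = 38 · 9, we can put exactly 38 objects in every box, avoiding 39 in any single one — so 343 is tight.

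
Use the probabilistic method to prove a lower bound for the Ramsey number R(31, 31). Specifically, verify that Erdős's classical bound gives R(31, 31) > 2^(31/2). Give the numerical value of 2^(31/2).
2^(31/2) = 46340.95; so R(31, 31) > 46340.95

Colour each edge of K_n uniformly at random with red/blue. The expected number of monochromatic K_31 is C(n, 31) · 2 · 2^(−C(31,2)). If C(n, 31) · 2^(1 − C(31,2)) < 1, then with positive probability no monochromatic K_31 exists, so R(31, 31) > n. The standard estimate C(n, 31) ≤ n^31/31! shows this inequality holds whenever n ≤ 2^(31/2) (since 31! · 2^(C(31,2) − 1) > 2^(31^2/2) ≥ n^31). Hence R(31, 31) > 2^(31/2) = 46340.95.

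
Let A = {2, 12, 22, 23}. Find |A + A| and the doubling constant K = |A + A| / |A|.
K = |A + A| / |A| = 9/4

Enumerate A + A = {a + b : a, b ∈ A}. With |A| = 4, there are |A|^2 = 16 ordered sum pairs; collecting distinct values, A + A = {4, 14, 24, 25, 34, 35, 44, 45, 46}, so |A + A| = 9. Thus K = 9/4. For comparison, the minimum possible |A + A| over all 4-element sets is 2·4 − 1 = 7 (so min K = 7/4), attained only by arithmetic progressions.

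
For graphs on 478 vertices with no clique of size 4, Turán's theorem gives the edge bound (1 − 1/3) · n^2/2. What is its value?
Turán density bound = (2/3) · 478^2/2 = 228484/3 ≈ 76161.3333

Turán's theorem: ex(n, K_{r+1}) is achieved by the complete r-partite Turán graph T(n, r) with parts as balanced as possible, and is at most (1 − 1/r) · n^2/2. For r = 3, n = 478: the density bound is (2/3) · 228484/2 = 228484/3 ≈ 76161.3333. The integer-valued extremum is e(T(478, 3)) = 76161, which is strictly less than the density bound 228484/3 since 3 ∤ 478 (the parts of T(478, 3) cannot all be equal).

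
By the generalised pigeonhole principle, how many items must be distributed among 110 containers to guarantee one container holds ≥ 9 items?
n = (9 − 1)·110 + 1 = 881

By the generalised pigeonhole principle, to guarantee some box contains ≥ r objects we need more than (r − 1) · k objects total. Threshold: n = (r − 1) · k + 1. With r = 9 and k = 110: n = 8 · 110 + 1 = 880 + 1 = 881. For n = 880 = 8 · 110, we can put exactly 8 objects in every box, avoiding 9 in any single one — so 881 is tight.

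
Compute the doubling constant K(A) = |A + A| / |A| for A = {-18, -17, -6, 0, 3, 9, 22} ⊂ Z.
K = |A + A| / |A| = 27/7

Enumerate A + A = {a + b : a, b ∈ A}. With |A| = 7, there are |A|^2 = 49 ordered sum pairs; collecting distinct values, A + A = {-36, -35, -34, -24, -23, -18, -17, -15, -14, -12, -9, -8, -6, -3, 0, 3, 4, 5, 6, 9, 12, 16, 18, 22, 25, 31, 44}, so |A + A| = 27. Thus K = 27/7. For comparison, the minimum possible |A + A| over all 7-element sets is 2·7 − 1 = 13 (so min K = 13/7), attained only by arithmetic progressions.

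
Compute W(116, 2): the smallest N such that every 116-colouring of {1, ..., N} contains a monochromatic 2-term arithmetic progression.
W(116, 2) = 116 + 1 = 117

A 2-term AP is any pair of integers, so a monochromatic 2-AP exists iff some colour is used at least twice. With 116 colours, the colouring i ↦ i on {1, ..., 116} uses each colour once, avoiding any monochromatic pair, so W(116, 2) > 116. For {1, ..., 117}, pigeonhole forces two integers of the same colour, which form a monochromatic 2-AP. Hence W(116, 2) = 117.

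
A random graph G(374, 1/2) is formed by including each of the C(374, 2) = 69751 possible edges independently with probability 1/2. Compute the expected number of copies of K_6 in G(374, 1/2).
E[# K_6] = C(374, 6) · (1/2)^C(6, 2) = 3650840648301 / 2^15 ≈ 111414814.706451

For each 6-subset S of vertices (there are C(374, 6) = 3650840648301 such S), let X_S = 1 if S induces a K_6 (all C(6, 2) = 15 edges present). Then P(X_S = 1) = (1/2)^15 = 1/32768. By linearity of expectation, E[# K_6] = C(374, 6) · (1/2)^15 = 3650840648301 / 32768 ≈ 111414814.706451.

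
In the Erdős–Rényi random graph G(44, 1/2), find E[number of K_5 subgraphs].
E[# K_5] = C(44, 5) · (1/2)^C(5, 2) = 1086008 / 2^10 = 135751/128 = 1060.5546875

For each 5-subset S of vertices (there are C(44, 5) = 1086008 such S), let X_S = 1 if S induces a K_5 (all C(5, 2) = 10 edges present). Then P(X_S = 1) = (1/2)^10 = 1/1024. By linearity of expectation, E[# K_5] = C(44, 5) · (1/2)^10 = 1086008 / 1024 = 135751/128 = 1060.5546875.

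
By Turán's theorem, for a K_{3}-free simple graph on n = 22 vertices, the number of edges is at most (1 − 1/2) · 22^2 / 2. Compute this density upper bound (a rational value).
Turán density bound = (1/2) · 22^2/2 = 121

Turán's theorem: ex(n, K_{r+1}) is achieved by the complete r-partite Turán graph T(n, r) with parts as balanced as possible, and is at most (1 − 1/r) · n^2/2. For r = 2, n = 22: the density bound is (1/2) · 484/2 = 121. Since 2 ∣ 22, the Turán graph T(22, 2) has parts of equal size 11, and its edge count e(T(22, 2)) = 121 attains the density bound exactly.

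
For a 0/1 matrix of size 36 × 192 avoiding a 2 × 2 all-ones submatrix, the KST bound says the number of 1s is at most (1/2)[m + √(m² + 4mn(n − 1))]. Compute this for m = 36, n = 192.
z(36, 192; 2, 2) ≤ (1/2)[36 + √(36² + 4·36·192·191)] = (1/2)[36 + √5282064] = 1167.1371

Kővári–Sós–Turán: let r_1, ..., r_36 be the row sums and z = Σ r_i the total number of 1s. Each pair of columns can share at most one row with both entries 1 (else a 2×2 all-ones block appears), so Σ_i C(r_i, 2) ≤ C(192, 2) = 18336. By convexity Σ_i C(r_i, 2) ≥ 36·C(z/36, 2) = z(z − 36)/(2·36), giving z² − 36z − 36·192·191 ≤ 0 and hence z ≤ (1/2)[36 + √(1296 + 4·1320192)] = (1/2)[36 + √5282064] ≈ (1/2)(36 + 2298.2741) = 1167.1371.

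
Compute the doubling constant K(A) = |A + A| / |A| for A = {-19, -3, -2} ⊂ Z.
K = |A + A| / |A| = 6/3 = 2

Enumerate A + A = {a + b : a, b ∈ A}. With |A| = 3, there are |A|^2 = 9 ordered sum pairs; collecting distinct values, A + A = {-38, -22, -21, -6, -5, -4}, so |A + A| = 6. Thus K = 6/3 = 2. For comparison, the minimum possible |A + A| over all 3-element sets is 2·3 − 1 = 5 (so min K = 5/3), attained only by arithmetic progressions.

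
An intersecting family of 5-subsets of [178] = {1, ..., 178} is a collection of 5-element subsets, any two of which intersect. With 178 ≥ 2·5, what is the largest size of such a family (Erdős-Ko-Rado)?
max |F| = C(177, 4) = 39524100

The Erdős-Ko-Rado theorem states: for n ≥ 2k, an intersecting family of k-subsets of an n-element set has size at most C(n − 1, k − 1), with equality for 'star' families {A ⊆ [n] : |A| = k, i ∈ A} (fix an element i). For n = 178, k = 5: C(177, 4) = 39524100.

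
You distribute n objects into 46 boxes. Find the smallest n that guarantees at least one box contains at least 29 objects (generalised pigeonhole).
n = (29 − 1)·46 + 1 = 1289

By the generalised pigeonhole principle, to guarantee some box contains ≥ r objects we need more than (r − 1) · k objects total. Threshold: n = (r − 1) · k + 1. With r = 29 and k = 46: n = 28 · 46 + 1 = 1288 + 1 = 1289. For n = 1288 = 28 · 46, we can put exactly 28 objects in every box, avoiding 29 in any single one — so 1289 is tight.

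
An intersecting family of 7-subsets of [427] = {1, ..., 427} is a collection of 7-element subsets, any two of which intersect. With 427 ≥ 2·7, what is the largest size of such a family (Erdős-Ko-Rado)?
max |F| = C(426, 6) = 8012477140410

Erdős-Ko-Rado (1961): when n ≥ 2k, max |F| = C(n−1, k−1). The bound is attained by the star {A : i ∈ A} for any fixed i ∈ [n]. Here C(427−1, 7−1) = C(426, 6) = 8012477140410.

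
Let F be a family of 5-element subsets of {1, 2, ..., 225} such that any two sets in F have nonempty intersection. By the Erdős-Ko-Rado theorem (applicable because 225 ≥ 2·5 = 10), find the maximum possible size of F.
max |F| = C(224, 4) = 102114376

Erdős-Ko-Rado (1961): when n ≥ 2k, max |F| = C(n−1, k−1). The bound is attained by the star {A : i ∈ A} for any fixed i ∈ [n]. Here C(225−1, 5−1) = C(224, 4) = 102114376.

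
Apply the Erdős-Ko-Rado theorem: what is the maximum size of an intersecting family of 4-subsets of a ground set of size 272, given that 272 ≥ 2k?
max |F| = C(271, 3) = 3280455

The Erdős-Ko-Rado theorem states: for n ≥ 2k, an intersecting family of k-subsets of an n-element set has size at most C(n − 1, k − 1), with equality for 'star' families {A ⊆ [n] : |A| = k, i ∈ A} (fix an element i). For n = 272, k = 4: C(271, 3) = 3280455.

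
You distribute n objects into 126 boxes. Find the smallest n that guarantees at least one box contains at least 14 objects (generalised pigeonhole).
n = (14 − 1)·126 + 1 = 1639

By the generalised pigeonhole principle, to guarantee some box contains ≥ r objects we need more than (r − 1) · k objects total. Threshold: n = (r − 1) · k + 1. With r = 14 and k = 126: n = 13 · 126 + 1 = 1638 + 1 = 1639. For n = 1638 = 13 · 126, we can put exactly 13 objects in every box, avoiding 14 in any single one — so 1639 is tight.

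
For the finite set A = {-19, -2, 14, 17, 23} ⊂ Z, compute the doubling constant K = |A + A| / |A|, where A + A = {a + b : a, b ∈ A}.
K = |A + A| / |A| = 15/5 = 3

Enumerate A + A = {a + b : a, b ∈ A}. With |A| = 5, there are |A|^2 = 25 ordered sum pairs; collecting distinct values, A + A = {-38, -21, -5, -4, -2, 4, 12, 15, 21, 28, 31, 34, 37, 40, 46}, so |A + A| = 15. Thus K = 15/5 = 3. For comparison, the minimum possible |A + A| over all 5-element sets is 2·5 − 1 = 9 (so min K = 9/5), attained only by arithmetic progressions.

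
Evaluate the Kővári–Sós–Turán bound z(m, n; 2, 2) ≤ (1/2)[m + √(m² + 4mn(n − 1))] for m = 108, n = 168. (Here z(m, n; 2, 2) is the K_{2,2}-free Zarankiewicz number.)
z(108, 168; 2, 2) ≤ (1/2)[108 + √(108² + 4·108·168·167)] = (1/2)[108 + √12131856] = 1795.5407

Kővári–Sós–Turán: let r_1, ..., r_108 be the row sums and z = Σ r_i the total number of 1s. Each pair of columns can share at most one row with both entries 1 (else a 2×2 all-ones block appears), so Σ_i C(r_i, 2) ≤ C(168, 2) = 14028. By convexity Σ_i C(r_i, 2) ≥ 108·C(z/108, 2) = z(z − 108)/(2·108), giving z² − 108z − 108·168·167 ≤ 0 and hence z ≤ (1/2)[108 + √(11664 + 4·3030048)] = (1/2)[108 + √12131856] ≈ (1/2)(108 + 3483.0814) = 1795.5407.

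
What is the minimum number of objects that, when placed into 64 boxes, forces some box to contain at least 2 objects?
n = (2 − 1)·64 + 1 = 65

By the generalised pigeonhole principle, to guarantee some box contains ≥ r objects we need more than (r − 1) · k objects total. Threshold: n = (r − 1) · k + 1. With r = 2 and k = 64: n = 1 · 64 + 1 = 64 + 1 = 65. For n = 64 = 1 · 64, we can put exactly 1 objects in every box, avoiding 2 in any single one — so 65 is tight.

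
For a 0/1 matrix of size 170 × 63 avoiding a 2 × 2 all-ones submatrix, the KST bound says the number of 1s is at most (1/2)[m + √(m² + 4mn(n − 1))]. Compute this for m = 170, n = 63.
z(170, 63; 2, 2) ≤ (1/2)[170 + √(170² + 4·170·63·62)] = (1/2)[170 + √2684980] = 904.2954

Kővári–Sós–Turán: let r_1, ..., r_170 be the row sums and z = Σ r_i the total number of 1s. Each pair of columns can share at most one row with both entries 1 (else a 2×2 all-ones block appears), so Σ_i C(r_i, 2) ≤ C(63, 2) = 1953. By convexity Σ_i C(r_i, 2) ≥ 170·C(z/170, 2) = z(z − 170)/(2·170), giving z² − 170z − 170·63·62 ≤ 0 and hence z ≤ (1/2)[170 + √(28900 + 4·664020)] = (1/2)[170 + √2684980] ≈ (1/2)(170 + 1638.5909) = 904.2954.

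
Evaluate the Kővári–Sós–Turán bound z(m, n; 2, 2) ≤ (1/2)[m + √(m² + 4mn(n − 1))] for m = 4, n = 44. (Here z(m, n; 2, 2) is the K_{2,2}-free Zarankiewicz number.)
z(4, 44; 2, 2) ≤ (1/2)[4 + √(4² + 4·4·44·43)] = (1/2)[4 + √30288] = 89.0172

Kővári–Sós–Turán: let r_1, ..., r_4 be the row sums and z = Σ r_i the total number of 1s. Each pair of columns can share at most one row with both entries 1 (else a 2×2 all-ones block appears), so Σ_i C(r_i, 2) ≤ C(44, 2) = 946. By convexity Σ_i C(r_i, 2) ≥ 4·C(z/4, 2) = z(z − 4)/(2·4), giving z² − 4z − 4·44·43 ≤ 0 and hence z ≤ (1/2)[4 + √(16 + 4·7568)] = (1/2)[4 + √30288] ≈ (1/2)(4 + 174.0345) = 89.0172.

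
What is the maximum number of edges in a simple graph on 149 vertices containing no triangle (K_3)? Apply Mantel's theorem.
ex(149, K_3) = ⌊149^2/4⌋ = 5550

Mantel (1907): a triangle-free graph on n vertices has at most ⌊n^2/4⌋ edges, with equality for the complete bipartite graph K_{⌊n/2⌋, ⌈n/2⌉}. For n = 149: ⌊149^2/4⌋ = ⌊22201/4⌋ = 5550. The extremal graph is K_{74, 75}, which has 74·75 = 5550 edges.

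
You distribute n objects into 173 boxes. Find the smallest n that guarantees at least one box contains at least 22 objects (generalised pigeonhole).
n = (22 − 1)·173 + 1 = 3634

By the generalised pigeonhole principle, to guarantee some box contains ≥ r objects we need more than (r − 1) · k objects total. Threshold: n = (r − 1) · k + 1. With r = 22 and k = 173: n = 21 · 173 + 1 = 3633 + 1 = 3634. For n = 3633 = 21 · 173, we can put exactly 21 objects in every box, avoiding 22 in any single one — so 3634 is tight.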